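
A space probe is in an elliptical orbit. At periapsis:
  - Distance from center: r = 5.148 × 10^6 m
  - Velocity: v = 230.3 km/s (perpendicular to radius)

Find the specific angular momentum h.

Convert to SI: v = 230.3 km/s = 230300 m/s.
With v perpendicular to r, h = r · v.
h = 5.148e+06 · 230300 m²/s ≈ 1.186e+12 m²/s.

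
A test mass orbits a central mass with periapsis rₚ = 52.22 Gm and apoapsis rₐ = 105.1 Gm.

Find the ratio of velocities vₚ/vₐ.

Convert to SI: rₚ = 52.22 Gm = 5.222e+10 m; rₐ = 105.1 Gm = 1.051e+11 m.
Conservation of angular momentum gives rₚvₚ = rₐvₐ, so vₚ/vₐ = rₐ/rₚ.
vₚ/vₐ = 1.051e+11 / 5.222e+10 ≈ 2.013.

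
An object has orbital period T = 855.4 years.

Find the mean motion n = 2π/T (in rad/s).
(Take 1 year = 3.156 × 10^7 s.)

Convert to SI: T = 855.4 years = 2.69964e+10 s.
n = 2π / T.
n = 2π / 2.69964e+10 s ≈ 2.327e-10 rad/s.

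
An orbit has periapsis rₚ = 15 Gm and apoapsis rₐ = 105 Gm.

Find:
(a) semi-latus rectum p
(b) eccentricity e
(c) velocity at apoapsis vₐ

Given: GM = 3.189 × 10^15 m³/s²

Convert to SI: rₚ = 15 Gm = 1.5e+10 m; rₐ = 105 Gm = 1.05e+11 m.
(a) From a = (rₚ + rₐ)/2 = 6e+10 m and e = (rₐ − rₚ)/(rₐ + rₚ) = 0.75, p = a(1 − e²) = 6e+10 · (1 − (0.75)²) ≈ 2.625e+10 m
(b) e = (rₐ − rₚ)/(rₐ + rₚ) = (1.05e+11 − 1.5e+10)/(1.05e+11 + 1.5e+10) ≈ 0.75
(c) With a = (rₚ + rₐ)/2 = 6e+10 m, vₐ = √(GM (2/rₐ − 1/a)) = √(3.189e+15 · (2/1.05e+11 − 1/6e+10)) m/s ≈ 87.14 m/s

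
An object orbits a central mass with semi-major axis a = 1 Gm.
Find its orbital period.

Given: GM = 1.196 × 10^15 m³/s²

Convert to SI: a = 1 Gm = 1e+09 m.
Kepler's third law: T = 2π √(a³ / GM).
Substituting a = 1e+09 m and GM = 1.196e+15 m³/s²:
T = 2π √((1e+09)³ / 1.196e+15) s
T ≈ 5.745e+06 s = 66.5 days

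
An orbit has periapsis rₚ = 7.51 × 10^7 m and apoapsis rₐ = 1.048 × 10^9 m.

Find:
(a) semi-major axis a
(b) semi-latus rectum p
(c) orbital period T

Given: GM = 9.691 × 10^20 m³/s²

(a) a = (rₚ + rₐ)/2 = (7.51e+07 + 1.048e+09)/2 ≈ 5.616e+08 m
(b) From a = (rₚ + rₐ)/2 = 5.6155e+08 m and e = (rₐ − rₚ)/(rₐ + rₚ) = 0.866263, p = a(1 − e²) = 5.6155e+08 · (1 − (0.866263)²) ≈ 1.402e+08 m
(c) With a = (rₚ + rₐ)/2 = 5.6155e+08 m, T = 2π √(a³/GM) = 2π √((5.6155e+08)³/9.691e+20) s ≈ 2686 s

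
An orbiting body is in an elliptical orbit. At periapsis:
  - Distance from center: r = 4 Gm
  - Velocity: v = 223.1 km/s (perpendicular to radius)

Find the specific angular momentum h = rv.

Convert to SI: r = 4 Gm = 4e+09 m; v = 223.1 km/s = 223100 m/s.
With v perpendicular to r, h = r · v.
h = 4e+09 · 223100 m²/s ≈ 8.924e+14 m²/s.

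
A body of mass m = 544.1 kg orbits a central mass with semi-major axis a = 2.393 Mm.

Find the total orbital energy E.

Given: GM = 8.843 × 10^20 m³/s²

Convert to SI: a = 2.393 Mm = 2.393e+06 m.
E = −GMm / (2a).
E = −8.843e+20 · 544.1 / (2 · 2.393e+06) J ≈ -1.005e+17 J = -100.5 PJ.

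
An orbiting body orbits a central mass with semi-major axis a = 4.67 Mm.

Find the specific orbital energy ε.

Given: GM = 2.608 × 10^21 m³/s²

Convert to SI: a = 4.67 Mm = 4.67e+06 m.
ε = −GM / (2a).
ε = −2.608e+21 / (2 · 4.67e+06) J/kg ≈ -2.792e+14 J/kg = -2.792e+05 GJ/kg.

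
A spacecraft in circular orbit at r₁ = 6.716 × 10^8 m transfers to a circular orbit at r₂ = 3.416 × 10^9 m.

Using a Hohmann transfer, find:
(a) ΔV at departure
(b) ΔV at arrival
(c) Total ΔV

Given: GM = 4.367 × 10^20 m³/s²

Transfer semi-major axis: a_t = (r₁ + r₂)/2 = (6.716e+08 + 3.416e+09)/2 = 2.0438e+09 m.
Circular speeds: v₁ = √(GM/r₁) = 806374 m/s, v₂ = √(GM/r₂) = 357547 m/s.
Transfer speeds (vis-viva v² = GM(2/r − 1/a_t)): v₁ᵗ = 1.0425e+06 m/s, v₂ᵗ = 204960 m/s.
(a) ΔV₁ = |v₁ᵗ − v₁| ≈ 2.361e+05 m/s = 236.1 km/s.
(b) ΔV₂ = |v₂ − v₂ᵗ| ≈ 1.526e+05 m/s = 152.6 km/s.
(c) ΔV_total = ΔV₁ + ΔV₂ ≈ 3.887e+05 m/s = 388.7 km/s.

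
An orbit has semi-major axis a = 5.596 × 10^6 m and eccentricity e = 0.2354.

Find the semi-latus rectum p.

p = a (1 − e²).
p = 5.596e+06 · (1 − (0.2354)²) = 5.596e+06 · 0.944587 ≈ 5.286e+06 m = 5.286 × 10^6 m.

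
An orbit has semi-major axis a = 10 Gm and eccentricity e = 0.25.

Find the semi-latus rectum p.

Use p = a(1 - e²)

Convert to SI: a = 10 Gm = 1e+10 m.
p = a (1 − e²).
p = 1e+10 · (1 − (0.25)²) = 1e+10 · 0.9375 ≈ 9.375e+09 m = 9.375 Gm.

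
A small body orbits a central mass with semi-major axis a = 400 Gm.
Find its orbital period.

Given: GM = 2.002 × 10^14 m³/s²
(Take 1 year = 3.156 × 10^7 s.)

Convert to SI: a = 400 Gm = 4e+11 m.
Kepler's third law: T = 2π √(a³ / GM).
Substituting a = 4e+11 m and GM = 2.002e+14 m³/s²:
T = 2π √((4e+11)³ / 2.002e+14) s
T ≈ 1.123e+11 s = 3560 years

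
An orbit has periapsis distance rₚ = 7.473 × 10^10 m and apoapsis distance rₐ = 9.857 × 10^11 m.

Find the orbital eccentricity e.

e = (rₐ − rₚ) / (rₐ + rₚ).
e = (9.857e+11 − 7.473e+10) / (9.857e+11 + 7.473e+10) = 9.1097e+11 / 1.06043e+12 ≈ 0.8591.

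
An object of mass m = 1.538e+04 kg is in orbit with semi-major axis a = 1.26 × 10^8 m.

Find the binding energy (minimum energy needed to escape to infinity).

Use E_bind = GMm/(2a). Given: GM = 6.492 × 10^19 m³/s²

Total orbital energy is E = −GMm/(2a); binding energy is E_bind = −E = GMm/(2a).
E_bind = 6.492e+19 · 1.538e+04 / (2 · 1.26e+08) J ≈ 3.962e+15 J = 3.962 PJ.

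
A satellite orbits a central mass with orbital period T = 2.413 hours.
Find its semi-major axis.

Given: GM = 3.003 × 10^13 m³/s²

Convert to SI: T = 2.413 hours = 8686.8 s.
Invert Kepler's third law: a = (GM · T² / (4π²))^(1/3).
Substituting T = 8686.8 s and GM = 3.003e+13 m³/s²:
a = (3.003e+13 · (8686.8)² / (4π²))^(1/3) m
a ≈ 3.857e+06 m = 3.857 × 10^6 m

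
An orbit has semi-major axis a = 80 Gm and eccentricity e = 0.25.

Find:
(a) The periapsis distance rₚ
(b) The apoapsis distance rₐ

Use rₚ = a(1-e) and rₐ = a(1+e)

Convert to SI: a = 80 Gm = 8e+10 m.
(a) rₚ = a(1 − e) = 8e+10 · (1 − 0.25) = 8e+10 · 0.75 ≈ 6e+10 m = 60 Gm.
(b) rₐ = a(1 + e) = 8e+10 · (1 + 0.25) = 8e+10 · 1.25 ≈ 1e+11 m = 100 Gm.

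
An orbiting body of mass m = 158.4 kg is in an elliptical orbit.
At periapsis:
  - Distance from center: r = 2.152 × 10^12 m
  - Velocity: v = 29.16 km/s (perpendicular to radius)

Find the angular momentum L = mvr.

Convert to SI: v = 29.16 km/s = 29160 m/s.
Since v is perpendicular to r, L = m · v · r.
L = 158.4 · 29160 · 2.152e+12 kg·m²/s ≈ 9.94e+18 kg·m²/s.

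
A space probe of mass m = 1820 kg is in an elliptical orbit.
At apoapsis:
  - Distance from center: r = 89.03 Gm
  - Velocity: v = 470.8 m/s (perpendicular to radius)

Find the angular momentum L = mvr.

Convert to SI: r = 89.03 Gm = 8.903e+10 m.
Since v is perpendicular to r, L = m · v · r.
L = 1820 · 470.8 · 8.903e+10 kg·m²/s ≈ 7.629e+16 kg·m²/s.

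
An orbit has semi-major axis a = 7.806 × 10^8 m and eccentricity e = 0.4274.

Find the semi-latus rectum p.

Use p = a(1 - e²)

p = a (1 − e²).
p = 7.806e+08 · (1 − (0.4274)²) = 7.806e+08 · 0.817329 ≈ 6.38e+08 m = 6.38 × 10^8 m.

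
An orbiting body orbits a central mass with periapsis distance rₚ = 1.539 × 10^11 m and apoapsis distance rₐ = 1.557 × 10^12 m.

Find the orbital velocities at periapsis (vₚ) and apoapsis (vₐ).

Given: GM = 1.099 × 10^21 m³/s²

Use the vis-viva equation v² = GM(2/r − 1/a) with a = (rₚ + rₐ)/2 = (1.539e+11 + 1.557e+12)/2 = 8.5545e+11 m.
vₚ = √(GM · (2/rₚ − 1/a)) = √(1.099e+21 · (2/1.539e+11 − 1/8.5545e+11)) m/s ≈ 1.14e+05 m/s = 114 km/s.
vₐ = √(GM · (2/rₐ − 1/a)) = √(1.099e+21 · (2/1.557e+12 − 1/8.5545e+11)) m/s ≈ 1.127e+04 m/s = 11.27 km/s.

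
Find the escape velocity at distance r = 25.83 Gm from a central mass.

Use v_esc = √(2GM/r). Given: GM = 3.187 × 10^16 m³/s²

Convert to SI: r = 25.83 Gm = 2.583e+10 m.
Escape velocity comes from setting total energy to zero: ½v² − GM/r = 0 ⇒ v_esc = √(2GM / r).
v_esc = √(2 · 3.187e+16 / 2.583e+10) m/s ≈ 1571 m/s = 1.571 km/s.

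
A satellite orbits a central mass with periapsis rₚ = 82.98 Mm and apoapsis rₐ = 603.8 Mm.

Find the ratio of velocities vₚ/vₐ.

Convert to SI: rₚ = 82.98 Mm = 8.298e+07 m; rₐ = 603.8 Mm = 6.038e+08 m.
Conservation of angular momentum gives rₚvₚ = rₐvₐ, so vₚ/vₐ = rₐ/rₚ.
vₚ/vₐ = 6.038e+08 / 8.298e+07 ≈ 7.276.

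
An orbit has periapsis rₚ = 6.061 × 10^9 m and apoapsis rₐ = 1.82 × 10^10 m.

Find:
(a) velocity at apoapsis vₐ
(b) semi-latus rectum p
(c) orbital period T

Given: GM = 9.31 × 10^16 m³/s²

(a) With a = (rₚ + rₐ)/2 = 1.21305e+10 m, vₐ = √(GM (2/rₐ − 1/a)) = √(9.31e+16 · (2/1.82e+10 − 1/1.21305e+10)) m/s ≈ 1599 m/s
(b) From a = (rₚ + rₐ)/2 = 1.21305e+10 m and e = (rₐ − rₚ)/(rₐ + rₚ) = 0.50035, p = a(1 − e²) = 1.21305e+10 · (1 − (0.50035)²) ≈ 9.094e+09 m
(c) With a = (rₚ + rₐ)/2 = 1.21305e+10 m, T = 2π √(a³/GM) = 2π √((1.21305e+10)³/9.31e+16) s ≈ 2.751e+07 s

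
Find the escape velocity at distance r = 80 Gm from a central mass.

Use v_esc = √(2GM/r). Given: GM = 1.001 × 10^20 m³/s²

Convert to SI: r = 80 Gm = 8e+10 m.
Escape velocity comes from setting total energy to zero: ½v² − GM/r = 0 ⇒ v_esc = √(2GM / r).
v_esc = √(2 · 1.001e+20 / 8e+10) m/s ≈ 5.002e+04 m/s = 50.02 km/s.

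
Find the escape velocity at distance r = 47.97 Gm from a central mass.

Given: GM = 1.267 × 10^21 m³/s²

Convert to SI: r = 47.97 Gm = 4.797e+10 m.
Escape velocity comes from setting total energy to zero: ½v² − GM/r = 0 ⇒ v_esc = √(2GM / r).
v_esc = √(2 · 1.267e+21 / 4.797e+10) m/s ≈ 2.298e+05 m/s = 229.8 km/s.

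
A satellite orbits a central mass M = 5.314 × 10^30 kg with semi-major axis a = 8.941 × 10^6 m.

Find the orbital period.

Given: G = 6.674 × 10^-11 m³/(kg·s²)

GM = G · M = 6.674e-11 · 5.314e+30 = 3.54656e+20 m³/s².
Kepler's third law: T = 2π √(a³ / GM).
Substituting a = 8.941e+06 m and GM = 3.54656e+20 m³/s²:
T = 2π √((8.941e+06)³ / 3.54656e+20) s
T ≈ 8.92 s = 8.92 seconds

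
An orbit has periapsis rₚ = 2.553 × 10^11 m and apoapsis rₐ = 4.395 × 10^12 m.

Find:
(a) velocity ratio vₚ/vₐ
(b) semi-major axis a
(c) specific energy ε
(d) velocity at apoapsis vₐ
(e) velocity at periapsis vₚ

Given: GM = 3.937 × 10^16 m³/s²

(a) Conservation of angular momentum (rₚvₚ = rₐvₐ) gives vₚ/vₐ = rₐ/rₚ = 4.395e+12/2.553e+11 ≈ 17.22
(b) a = (rₚ + rₐ)/2 = (2.553e+11 + 4.395e+12)/2 ≈ 2.325e+12 m
(c) With a = (rₚ + rₐ)/2 = 2.32515e+12 m, ε = −GM/(2a) = −3.937e+16/(2 · 2.32515e+12) J/kg ≈ -8466 J/kg
(d) With a = (rₚ + rₐ)/2 = 2.32515e+12 m, vₐ = √(GM (2/rₐ − 1/a)) = √(3.937e+16 · (2/4.395e+12 − 1/2.32515e+12)) m/s ≈ 31.36 m/s
(e) With a = (rₚ + rₐ)/2 = 2.32515e+12 m, vₚ = √(GM (2/rₚ − 1/a)) = √(3.937e+16 · (2/2.553e+11 − 1/2.32515e+12)) m/s ≈ 539.9 m/s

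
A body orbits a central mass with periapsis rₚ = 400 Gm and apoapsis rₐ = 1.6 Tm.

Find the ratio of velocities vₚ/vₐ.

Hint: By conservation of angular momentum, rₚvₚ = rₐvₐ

Convert to SI: rₚ = 400 Gm = 4e+11 m; rₐ = 1.6 Tm = 1.6e+12 m.
Conservation of angular momentum gives rₚvₚ = rₐvₐ, so vₚ/vₐ = rₐ/rₚ.
vₚ/vₐ = 1.6e+12 / 4e+11 ≈ 4.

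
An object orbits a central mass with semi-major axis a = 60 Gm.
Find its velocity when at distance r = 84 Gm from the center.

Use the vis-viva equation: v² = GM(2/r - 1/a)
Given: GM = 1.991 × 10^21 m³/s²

Convert to SI: a = 60 Gm = 6e+10 m; r = 84 Gm = 8.4e+10 m.
Vis-viva: v = √(GM · (2/r − 1/a)).
2/r − 1/a = 2/8.4e+10 − 1/6e+10 = 7.14286e-12 m⁻¹.
v = √(1.991e+21 · 7.14286e-12) m/s ≈ 1.193e+05 m/s = 119.3 km/s.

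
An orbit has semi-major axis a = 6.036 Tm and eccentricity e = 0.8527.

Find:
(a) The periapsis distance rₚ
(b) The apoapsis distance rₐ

Convert to SI: a = 6.036 Tm = 6.036e+12 m.
(a) rₚ = a(1 − e) = 6.036e+12 · (1 − 0.8527) = 6.036e+12 · 0.1473 ≈ 8.891e+11 m = 889.1 Gm.
(b) rₐ = a(1 + e) = 6.036e+12 · (1 + 0.8527) = 6.036e+12 · 1.8527 ≈ 1.118e+13 m = 11.18 Tm.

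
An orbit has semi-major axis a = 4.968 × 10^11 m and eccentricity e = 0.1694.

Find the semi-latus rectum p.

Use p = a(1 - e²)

p = a (1 − e²).
p = 4.968e+11 · (1 − (0.1694)²) = 4.968e+11 · 0.971304 ≈ 4.825e+11 m = 4.825 × 10^11 m.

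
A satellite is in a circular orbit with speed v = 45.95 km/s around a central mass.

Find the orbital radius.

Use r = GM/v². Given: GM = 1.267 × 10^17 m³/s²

Convert to SI: v = 45.95 km/s = 45950 m/s.
For a circular orbit, v² = GM / r, so r = GM / v².
r = 1.267e+17 / (45950)² m ≈ 6.001e+07 m = 60.01 Mm.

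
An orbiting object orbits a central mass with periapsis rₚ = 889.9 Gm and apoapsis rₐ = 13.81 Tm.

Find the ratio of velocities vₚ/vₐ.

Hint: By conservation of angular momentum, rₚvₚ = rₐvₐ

Convert to SI: rₚ = 889.9 Gm = 8.899e+11 m; rₐ = 13.81 Tm = 1.381e+13 m.
Conservation of angular momentum gives rₚvₚ = rₐvₐ, so vₚ/vₐ = rₐ/rₚ.
vₚ/vₐ = 1.381e+13 / 8.899e+11 ≈ 15.52.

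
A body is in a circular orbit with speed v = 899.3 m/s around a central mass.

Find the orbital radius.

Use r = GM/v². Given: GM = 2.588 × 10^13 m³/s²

For a circular orbit, v² = GM / r, so r = GM / v².
r = 2.588e+13 / (899.3)² m ≈ 3.2e+07 m = 32 Mm.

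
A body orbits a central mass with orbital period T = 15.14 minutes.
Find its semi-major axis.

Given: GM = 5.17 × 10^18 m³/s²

Convert to SI: T = 15.14 minutes = 908.4 s.
Invert Kepler's third law: a = (GM · T² / (4π²))^(1/3).
Substituting T = 908.4 s and GM = 5.17e+18 m³/s²:
a = (5.17e+18 · (908.4)² / (4π²))^(1/3) m
a ≈ 4.763e+07 m = 4.763 × 10^7 m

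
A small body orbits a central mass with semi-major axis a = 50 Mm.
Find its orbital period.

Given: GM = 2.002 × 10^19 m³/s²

Convert to SI: a = 50 Mm = 5e+07 m.
Kepler's third law: T = 2π √(a³ / GM).
Substituting a = 5e+07 m and GM = 2.002e+19 m³/s²:
T = 2π √((5e+07)³ / 2.002e+19) s
T ≈ 496.5 s = 8.275 minutes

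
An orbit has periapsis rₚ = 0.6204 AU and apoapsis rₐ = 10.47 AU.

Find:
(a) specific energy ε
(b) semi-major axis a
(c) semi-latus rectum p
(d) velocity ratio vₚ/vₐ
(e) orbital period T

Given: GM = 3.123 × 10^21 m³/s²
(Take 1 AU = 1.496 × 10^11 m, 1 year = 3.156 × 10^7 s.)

Convert to SI: rₚ = 0.6204 AU = 9.28118e+10 m; rₐ = 10.47 AU = 1.56631e+12 m.
(a) With a = (rₚ + rₐ)/2 = 8.29562e+11 m, ε = −GM/(2a) = −3.123e+21/(2 · 8.29562e+11) J/kg ≈ -1.882e+09 J/kg
(b) a = (rₚ + rₐ)/2 = (9.28118e+10 + 1.56631e+12)/2 ≈ 8.296e+11 m
(c) From a = (rₚ + rₐ)/2 = 8.29562e+11 m and e = (rₐ − rₚ)/(rₐ + rₚ) = 0.888119, p = a(1 − e²) = 8.29562e+11 · (1 − (0.888119)²) ≈ 1.752e+11 m
(d) Conservation of angular momentum (rₚvₚ = rₐvₐ) gives vₚ/vₐ = rₐ/rₚ = 1.56631e+12/9.28118e+10 ≈ 16.88
(e) With a = (rₚ + rₐ)/2 = 8.29562e+11 m, T = 2π √(a³/GM) = 2π √((8.29562e+11)³/3.123e+21) s ≈ 8.495e+07 s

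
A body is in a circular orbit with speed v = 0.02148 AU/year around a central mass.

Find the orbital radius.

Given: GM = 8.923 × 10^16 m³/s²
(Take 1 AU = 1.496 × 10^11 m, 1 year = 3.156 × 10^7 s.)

Convert to SI: v = 0.02148 AU/year = 101.819 m/s.
For a circular orbit, v² = GM / r, so r = GM / v².
r = 8.923e+16 / (101.819)² m ≈ 8.607e+12 m = 57.53 AU.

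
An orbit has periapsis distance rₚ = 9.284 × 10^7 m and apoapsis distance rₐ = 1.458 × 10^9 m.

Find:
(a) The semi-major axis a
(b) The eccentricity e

(a) a = (rₚ + rₐ) / 2 = (9.284e+07 + 1.458e+09) / 2 ≈ 7.754e+08 m = 7.754 × 10^8 m.
(b) e = (rₐ − rₚ) / (rₐ + rₚ) = (1.458e+09 − 9.284e+07) / (1.458e+09 + 9.284e+07) ≈ 0.8803.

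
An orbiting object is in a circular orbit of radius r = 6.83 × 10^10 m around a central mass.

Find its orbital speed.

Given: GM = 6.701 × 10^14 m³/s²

For a circular orbit, gravity supplies the centripetal force, so v = √(GM / r).
v = √(6.701e+14 / 6.83e+10) m/s ≈ 99.05 m/s = 99.05 m/s.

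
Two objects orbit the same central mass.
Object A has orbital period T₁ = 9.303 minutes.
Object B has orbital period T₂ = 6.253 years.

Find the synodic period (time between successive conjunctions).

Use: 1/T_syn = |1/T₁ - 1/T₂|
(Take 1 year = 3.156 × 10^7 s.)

Convert to SI: T₁ = 9.303 minutes = 558.18 s; T₂ = 6.253 years = 1.97345e+08 s.
T_syn = |T₁ · T₂ / (T₁ − T₂)|.
T_syn = |558.18 · 1.97345e+08 / (558.18 − 1.97345e+08)| s ≈ 558.2 s = 9.303 minutes.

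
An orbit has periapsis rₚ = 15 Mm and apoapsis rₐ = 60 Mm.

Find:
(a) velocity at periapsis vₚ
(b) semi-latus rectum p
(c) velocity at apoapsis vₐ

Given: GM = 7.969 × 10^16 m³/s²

Convert to SI: rₚ = 15 Mm = 1.5e+07 m; rₐ = 60 Mm = 6e+07 m.
(a) With a = (rₚ + rₐ)/2 = 3.75e+07 m, vₚ = √(GM (2/rₚ − 1/a)) = √(7.969e+16 · (2/1.5e+07 − 1/3.75e+07)) m/s ≈ 9.22e+04 m/s
(b) From a = (rₚ + rₐ)/2 = 3.75e+07 m and e = (rₐ − rₚ)/(rₐ + rₚ) = 0.6, p = a(1 − e²) = 3.75e+07 · (1 − (0.6)²) ≈ 2.4e+07 m
(c) With a = (rₚ + rₐ)/2 = 3.75e+07 m, vₐ = √(GM (2/rₐ − 1/a)) = √(7.969e+16 · (2/6e+07 − 1/3.75e+07)) m/s ≈ 2.305e+04 m/s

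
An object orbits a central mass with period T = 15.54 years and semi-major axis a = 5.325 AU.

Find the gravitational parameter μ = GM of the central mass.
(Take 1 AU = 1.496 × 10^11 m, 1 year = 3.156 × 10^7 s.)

Convert to SI: T = 15.54 years = 4.90442e+08 s; a = 5.325 AU = 7.9662e+11 m.
GM = 4π² · a³ / T².
GM = 4π² · (7.9662e+11)³ / (4.90442e+08)² m³/s² ≈ 8.297e+19 m³/s² = 8.297 × 10^19 m³/s².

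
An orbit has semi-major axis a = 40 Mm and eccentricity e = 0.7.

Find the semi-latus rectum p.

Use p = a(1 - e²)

Convert to SI: a = 40 Mm = 4e+07 m.
p = a (1 − e²).
p = 4e+07 · (1 − (0.7)²) = 4e+07 · 0.51 ≈ 2.04e+07 m = 20.4 Mm.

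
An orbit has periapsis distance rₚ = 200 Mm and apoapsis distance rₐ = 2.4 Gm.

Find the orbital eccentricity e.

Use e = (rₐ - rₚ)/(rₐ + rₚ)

Convert to SI: rₚ = 200 Mm = 2e+08 m; rₐ = 2.4 Gm = 2.4e+09 m.
e = (rₐ − rₚ) / (rₐ + rₚ).
e = (2.4e+09 − 2e+08) / (2.4e+09 + 2e+08) = 2.2e+09 / 2.6e+09 ≈ 0.8462.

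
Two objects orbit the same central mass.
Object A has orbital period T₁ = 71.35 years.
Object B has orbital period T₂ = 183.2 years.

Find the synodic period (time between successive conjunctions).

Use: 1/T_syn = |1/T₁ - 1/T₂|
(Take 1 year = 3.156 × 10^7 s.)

Convert to SI: T₁ = 71.35 years = 2.25181e+09 s; T₂ = 183.2 years = 5.78179e+09 s.
T_syn = |T₁ · T₂ / (T₁ − T₂)|.
T_syn = |2.25181e+09 · 5.78179e+09 / (2.25181e+09 − 5.78179e+09)| s ≈ 3.688e+09 s = 116.9 years.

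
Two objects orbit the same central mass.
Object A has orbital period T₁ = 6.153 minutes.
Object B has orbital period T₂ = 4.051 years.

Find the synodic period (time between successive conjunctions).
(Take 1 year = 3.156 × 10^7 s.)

Convert to SI: T₁ = 6.153 minutes = 369.18 s; T₂ = 4.051 years = 1.2785e+08 s.
T_syn = |T₁ · T₂ / (T₁ − T₂)|.
T_syn = |369.18 · 1.2785e+08 / (369.18 − 1.2785e+08)| s ≈ 369.2 s = 6.153 minutes.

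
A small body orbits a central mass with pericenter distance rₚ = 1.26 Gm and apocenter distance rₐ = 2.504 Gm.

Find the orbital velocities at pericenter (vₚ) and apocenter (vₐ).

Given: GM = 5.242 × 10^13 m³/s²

Convert to SI: rₚ = 1.26 Gm = 1.26e+09 m; rₐ = 2.504 Gm = 2.504e+09 m.
Use the vis-viva equation v² = GM(2/r − 1/a) with a = (rₚ + rₐ)/2 = (1.26e+09 + 2.504e+09)/2 = 1.882e+09 m.
vₚ = √(GM · (2/rₚ − 1/a)) = √(5.242e+13 · (2/1.26e+09 − 1/1.882e+09)) m/s ≈ 235.3 m/s = 235.3 m/s.
vₐ = √(GM · (2/rₐ − 1/a)) = √(5.242e+13 · (2/2.504e+09 − 1/1.882e+09)) m/s ≈ 118.4 m/s = 118.4 m/s.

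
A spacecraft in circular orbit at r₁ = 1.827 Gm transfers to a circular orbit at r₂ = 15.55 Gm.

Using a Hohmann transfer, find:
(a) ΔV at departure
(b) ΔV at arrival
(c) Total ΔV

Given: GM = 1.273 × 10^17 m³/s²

Convert to SI: r₁ = 1.827 Gm = 1.827e+09 m; r₂ = 15.55 Gm = 1.555e+10 m.
Transfer semi-major axis: a_t = (r₁ + r₂)/2 = (1.827e+09 + 1.555e+10)/2 = 8.6885e+09 m.
Circular speeds: v₁ = √(GM/r₁) = 8347.28 m/s, v₂ = √(GM/r₂) = 2861.21 m/s.
Transfer speeds (vis-viva v² = GM(2/r − 1/a_t)): v₁ᵗ = 11167 m/s, v₂ᵗ = 1312.04 m/s.
(a) ΔV₁ = |v₁ᵗ − v₁| ≈ 2820 m/s = 2.82 km/s.
(b) ΔV₂ = |v₂ − v₂ᵗ| ≈ 1549 m/s = 1.549 km/s.
(c) ΔV_total = ΔV₁ + ΔV₂ ≈ 4369 m/s = 4.369 km/s.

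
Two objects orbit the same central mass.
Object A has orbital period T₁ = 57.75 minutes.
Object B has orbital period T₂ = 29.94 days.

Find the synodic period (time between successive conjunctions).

Convert to SI: T₁ = 57.75 minutes = 3465 s; T₂ = 29.94 days = 2.58682e+06 s.
T_syn = |T₁ · T₂ / (T₁ − T₂)|.
T_syn = |3465 · 2.58682e+06 / (3465 − 2.58682e+06)| s ≈ 3470 s = 57.83 minutes.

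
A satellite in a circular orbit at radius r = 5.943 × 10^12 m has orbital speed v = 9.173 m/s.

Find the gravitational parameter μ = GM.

For a circular orbit v² = GM/r, so GM = v² · r.
GM = (9.173)² · 5.943e+12 m³/s² ≈ 5.001e+14 m³/s² = 5.001 × 10^14 m³/s².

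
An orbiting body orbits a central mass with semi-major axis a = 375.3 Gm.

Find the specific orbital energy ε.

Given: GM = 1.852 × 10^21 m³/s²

Convert to SI: a = 375.3 Gm = 3.753e+11 m.
ε = −GM / (2a).
ε = −1.852e+21 / (2 · 3.753e+11) J/kg ≈ -2.467e+09 J/kg = -2.467 GJ/kg.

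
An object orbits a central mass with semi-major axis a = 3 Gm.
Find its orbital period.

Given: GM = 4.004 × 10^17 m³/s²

Convert to SI: a = 3 Gm = 3e+09 m.
Kepler's third law: T = 2π √(a³ / GM).
Substituting a = 3e+09 m and GM = 4.004e+17 m³/s²:
T = 2π √((3e+09)³ / 4.004e+17) s
T ≈ 1.632e+06 s = 18.88 days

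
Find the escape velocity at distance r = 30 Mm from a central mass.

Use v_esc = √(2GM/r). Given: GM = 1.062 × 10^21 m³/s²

Convert to SI: r = 30 Mm = 3e+07 m.
Escape velocity comes from setting total energy to zero: ½v² − GM/r = 0 ⇒ v_esc = √(2GM / r).
v_esc = √(2 · 1.062e+21 / 3e+07) m/s ≈ 8.414e+06 m/s = 8414 km/s.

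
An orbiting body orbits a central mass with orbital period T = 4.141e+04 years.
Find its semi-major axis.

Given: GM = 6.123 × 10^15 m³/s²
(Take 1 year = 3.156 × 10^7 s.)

Convert to SI: T = 4.141e+04 years = 1.3069e+12 s.
Invert Kepler's third law: a = (GM · T² / (4π²))^(1/3).
Substituting T = 1.3069e+12 s and GM = 6.123e+15 m³/s²:
a = (6.123e+15 · (1.3069e+12)² / (4π²))^(1/3) m
a ≈ 6.422e+12 m = 6.422 × 10^12 m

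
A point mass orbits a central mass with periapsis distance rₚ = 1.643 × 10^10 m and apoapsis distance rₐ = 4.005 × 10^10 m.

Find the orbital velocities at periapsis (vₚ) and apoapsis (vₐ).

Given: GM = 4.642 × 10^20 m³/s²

Use the vis-viva equation v² = GM(2/r − 1/a) with a = (rₚ + rₐ)/2 = (1.643e+10 + 4.005e+10)/2 = 2.824e+10 m.
vₚ = √(GM · (2/rₚ − 1/a)) = √(4.642e+20 · (2/1.643e+10 − 1/2.824e+10)) m/s ≈ 2.002e+05 m/s = 200.2 km/s.
vₐ = √(GM · (2/rₐ − 1/a)) = √(4.642e+20 · (2/4.005e+10 − 1/2.824e+10)) m/s ≈ 8.212e+04 m/s = 82.12 km/s.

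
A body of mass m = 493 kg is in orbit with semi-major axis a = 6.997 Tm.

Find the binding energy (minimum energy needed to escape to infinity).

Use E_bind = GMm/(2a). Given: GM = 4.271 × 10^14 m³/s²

Convert to SI: a = 6.997 Tm = 6.997e+12 m.
Total orbital energy is E = −GMm/(2a); binding energy is E_bind = −E = GMm/(2a).
E_bind = 4.271e+14 · 493 / (2 · 6.997e+12) J ≈ 1.505e+04 J = 15.05 kJ.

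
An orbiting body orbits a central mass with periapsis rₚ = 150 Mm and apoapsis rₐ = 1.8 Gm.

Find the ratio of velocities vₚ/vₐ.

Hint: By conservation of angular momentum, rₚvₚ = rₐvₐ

Convert to SI: rₚ = 150 Mm = 1.5e+08 m; rₐ = 1.8 Gm = 1.8e+09 m.
Conservation of angular momentum gives rₚvₚ = rₐvₐ, so vₚ/vₐ = rₐ/rₚ.
vₚ/vₐ = 1.8e+09 / 1.5e+08 ≈ 12.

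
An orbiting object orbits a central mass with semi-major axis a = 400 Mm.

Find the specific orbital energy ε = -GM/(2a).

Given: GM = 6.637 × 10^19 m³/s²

Convert to SI: a = 400 Mm = 4e+08 m.
ε = −GM / (2a).
ε = −6.637e+19 / (2 · 4e+08) J/kg ≈ -8.296e+10 J/kg = -82.96 GJ/kg.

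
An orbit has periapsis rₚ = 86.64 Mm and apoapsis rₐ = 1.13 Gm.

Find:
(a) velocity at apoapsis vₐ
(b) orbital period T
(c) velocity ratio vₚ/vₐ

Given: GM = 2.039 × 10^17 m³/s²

Convert to SI: rₚ = 86.64 Mm = 8.664e+07 m; rₐ = 1.13 Gm = 1.13e+09 m.
(a) With a = (rₚ + rₐ)/2 = 6.0832e+08 m, vₐ = √(GM (2/rₐ − 1/a)) = √(2.039e+17 · (2/1.13e+09 − 1/6.0832e+08)) m/s ≈ 5069 m/s
(b) With a = (rₚ + rₐ)/2 = 6.0832e+08 m, T = 2π √(a³/GM) = 2π √((6.0832e+08)³/2.039e+17) s ≈ 2.088e+05 s
(c) Conservation of angular momentum (rₚvₚ = rₐvₐ) gives vₚ/vₐ = rₐ/rₚ = 1.13e+09/8.664e+07 ≈ 13.04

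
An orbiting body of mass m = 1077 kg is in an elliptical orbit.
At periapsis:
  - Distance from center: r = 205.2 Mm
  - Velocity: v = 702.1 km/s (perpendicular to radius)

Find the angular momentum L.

Convert to SI: r = 205.2 Mm = 2.052e+08 m; v = 702.1 km/s = 702100 m/s.
Since v is perpendicular to r, L = m · v · r.
L = 1077 · 702100 · 2.052e+08 kg·m²/s ≈ 1.552e+17 kg·m²/s.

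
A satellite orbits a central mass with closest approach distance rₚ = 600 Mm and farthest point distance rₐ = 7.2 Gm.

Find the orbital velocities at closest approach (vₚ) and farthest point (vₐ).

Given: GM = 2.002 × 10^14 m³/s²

Convert to SI: rₚ = 600 Mm = 6e+08 m; rₐ = 7.2 Gm = 7.2e+09 m.
Use the vis-viva equation v² = GM(2/r − 1/a) with a = (rₚ + rₐ)/2 = (6e+08 + 7.2e+09)/2 = 3.9e+09 m.
vₚ = √(GM · (2/rₚ − 1/a)) = √(2.002e+14 · (2/6e+08 − 1/3.9e+09)) m/s ≈ 784.9 m/s = 784.9 m/s.
vₐ = √(GM · (2/rₐ − 1/a)) = √(2.002e+14 · (2/7.2e+09 − 1/3.9e+09)) m/s ≈ 65.4 m/s = 65.4 m/s.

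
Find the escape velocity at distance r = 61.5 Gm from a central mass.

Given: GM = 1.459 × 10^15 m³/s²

Convert to SI: r = 61.5 Gm = 6.15e+10 m.
Escape velocity comes from setting total energy to zero: ½v² − GM/r = 0 ⇒ v_esc = √(2GM / r).
v_esc = √(2 · 1.459e+15 / 6.15e+10) m/s ≈ 217.8 m/s = 217.8 m/s.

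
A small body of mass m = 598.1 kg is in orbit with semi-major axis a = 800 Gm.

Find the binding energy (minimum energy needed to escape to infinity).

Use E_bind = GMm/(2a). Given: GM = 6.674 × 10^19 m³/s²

Convert to SI: a = 800 Gm = 8e+11 m.
Total orbital energy is E = −GMm/(2a); binding energy is E_bind = −E = GMm/(2a).
E_bind = 6.674e+19 · 598.1 / (2 · 8e+11) J ≈ 2.495e+10 J = 24.95 GJ.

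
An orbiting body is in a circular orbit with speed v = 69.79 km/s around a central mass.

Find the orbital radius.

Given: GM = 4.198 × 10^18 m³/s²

Convert to SI: v = 69.79 km/s = 69790 m/s.
For a circular orbit, v² = GM / r, so r = GM / v².
r = 4.198e+18 / (69790)² m ≈ 8.619e+08 m = 861.9 Mm.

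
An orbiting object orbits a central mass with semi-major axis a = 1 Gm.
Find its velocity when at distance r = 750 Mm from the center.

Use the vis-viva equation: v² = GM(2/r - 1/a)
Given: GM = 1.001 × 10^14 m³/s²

Convert to SI: a = 1 Gm = 1e+09 m; r = 750 Mm = 7.5e+08 m.
Vis-viva: v = √(GM · (2/r − 1/a)).
2/r − 1/a = 2/7.5e+08 − 1/1e+09 = 1.66667e-09 m⁻¹.
v = √(1.001e+14 · 1.66667e-09) m/s ≈ 408.5 m/s = 408.5 m/s.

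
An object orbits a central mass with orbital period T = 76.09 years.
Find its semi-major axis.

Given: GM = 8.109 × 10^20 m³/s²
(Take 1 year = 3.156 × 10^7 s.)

Convert to SI: T = 76.09 years = 2.4014e+09 s.
Invert Kepler's third law: a = (GM · T² / (4π²))^(1/3).
Substituting T = 2.4014e+09 s and GM = 8.109e+20 m³/s²:
a = (8.109e+20 · (2.4014e+09)² / (4π²))^(1/3) m
a ≈ 4.911e+12 m = 4.911 Tm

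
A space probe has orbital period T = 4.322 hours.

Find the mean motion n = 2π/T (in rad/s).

Convert to SI: T = 4.322 hours = 15559.2 s.
n = 2π / T.
n = 2π / 15559.2 s ≈ 0.0004038 rad/s.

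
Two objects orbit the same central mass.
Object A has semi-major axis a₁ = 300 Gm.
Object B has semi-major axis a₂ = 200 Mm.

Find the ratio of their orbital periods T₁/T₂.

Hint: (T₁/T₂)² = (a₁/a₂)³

Convert to SI: a₁ = 300 Gm = 3e+11 m; a₂ = 200 Mm = 2e+08 m.
From Kepler's third law, (T₁/T₂)² = (a₁/a₂)³, so T₁/T₂ = (a₁/a₂)^(3/2).
a₁/a₂ = 3e+11 / 2e+08 = 1500.
T₁/T₂ = (1500)^(3/2) ≈ 5.809e+04.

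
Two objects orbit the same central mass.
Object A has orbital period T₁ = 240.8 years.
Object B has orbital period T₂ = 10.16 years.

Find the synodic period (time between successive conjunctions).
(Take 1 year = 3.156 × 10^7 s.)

Convert to SI: T₁ = 240.8 years = 7.59965e+09 s; T₂ = 10.16 years = 3.2065e+08 s.
T_syn = |T₁ · T₂ / (T₁ − T₂)|.
T_syn = |7.59965e+09 · 3.2065e+08 / (7.59965e+09 − 3.2065e+08)| s ≈ 3.348e+08 s = 10.61 years.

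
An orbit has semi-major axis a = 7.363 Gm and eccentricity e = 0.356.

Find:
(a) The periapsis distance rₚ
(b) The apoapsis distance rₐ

Convert to SI: a = 7.363 Gm = 7.363e+09 m.
(a) rₚ = a(1 − e) = 7.363e+09 · (1 − 0.356) = 7.363e+09 · 0.644 ≈ 4.742e+09 m = 4.742 Gm.
(b) rₐ = a(1 + e) = 7.363e+09 · (1 + 0.356) = 7.363e+09 · 1.356 ≈ 9.984e+09 m = 9.984 Gm.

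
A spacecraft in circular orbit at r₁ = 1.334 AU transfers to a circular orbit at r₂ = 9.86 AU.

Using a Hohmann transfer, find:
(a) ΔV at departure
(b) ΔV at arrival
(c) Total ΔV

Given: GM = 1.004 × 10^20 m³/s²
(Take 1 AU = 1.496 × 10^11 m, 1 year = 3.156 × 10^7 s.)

Convert to SI: r₁ = 1.334 AU = 1.99566e+11 m; r₂ = 9.86 AU = 1.47506e+12 m.
Transfer semi-major axis: a_t = (r₁ + r₂)/2 = (1.99566e+11 + 1.47506e+12)/2 = 8.37311e+11 m.
Circular speeds: v₁ = √(GM/r₁) = 22429.7 m/s, v₂ = √(GM/r₂) = 8250.16 m/s.
Transfer speeds (vis-viva v² = GM(2/r − 1/a_t)): v₁ᵗ = 29770.4 m/s, v₂ᵗ = 4027.75 m/s.
(a) ΔV₁ = |v₁ᵗ − v₁| ≈ 7341 m/s = 1.549 AU/year.
(b) ΔV₂ = |v₂ − v₂ᵗ| ≈ 4222 m/s = 0.8908 AU/year.
(c) ΔV_total = ΔV₁ + ΔV₂ ≈ 1.156e+04 m/s = 2.439 AU/year.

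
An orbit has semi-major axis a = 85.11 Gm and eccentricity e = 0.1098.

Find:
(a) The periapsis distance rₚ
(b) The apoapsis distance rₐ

Convert to SI: a = 85.11 Gm = 8.511e+10 m.
(a) rₚ = a(1 − e) = 8.511e+10 · (1 − 0.1098) = 8.511e+10 · 0.8902 ≈ 7.576e+10 m = 75.76 Gm.
(b) rₐ = a(1 + e) = 8.511e+10 · (1 + 0.1098) = 8.511e+10 · 1.1098 ≈ 9.446e+10 m = 94.46 Gm.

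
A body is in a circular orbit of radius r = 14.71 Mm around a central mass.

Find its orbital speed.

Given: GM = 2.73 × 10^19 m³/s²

Convert to SI: r = 14.71 Mm = 1.471e+07 m.
For a circular orbit, gravity supplies the centripetal force, so v = √(GM / r).
v = √(2.73e+19 / 1.471e+07) m/s ≈ 1.362e+06 m/s = 1362 km/s.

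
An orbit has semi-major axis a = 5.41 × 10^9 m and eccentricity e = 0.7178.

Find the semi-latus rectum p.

p = a (1 − e²).
p = 5.41e+09 · (1 − (0.7178)²) = 5.41e+09 · 0.484763 ≈ 2.623e+09 m = 2.623 × 10^9 m.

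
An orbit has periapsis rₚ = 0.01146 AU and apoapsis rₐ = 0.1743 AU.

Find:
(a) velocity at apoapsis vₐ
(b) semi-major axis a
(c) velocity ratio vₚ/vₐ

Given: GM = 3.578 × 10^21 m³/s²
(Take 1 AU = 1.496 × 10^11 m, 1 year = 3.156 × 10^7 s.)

Convert to SI: rₚ = 0.01146 AU = 1.71442e+09 m; rₐ = 0.1743 AU = 2.60753e+10 m.
(a) With a = (rₚ + rₐ)/2 = 1.38948e+10 m, vₐ = √(GM (2/rₐ − 1/a)) = √(3.578e+21 · (2/2.60753e+10 − 1/1.38948e+10)) m/s ≈ 1.301e+05 m/s
(b) a = (rₚ + rₐ)/2 = (1.71442e+09 + 2.60753e+10)/2 ≈ 1.389e+10 m
(c) Conservation of angular momentum (rₚvₚ = rₐvₐ) gives vₚ/vₐ = rₐ/rₚ = 2.60753e+10/1.71442e+09 ≈ 15.21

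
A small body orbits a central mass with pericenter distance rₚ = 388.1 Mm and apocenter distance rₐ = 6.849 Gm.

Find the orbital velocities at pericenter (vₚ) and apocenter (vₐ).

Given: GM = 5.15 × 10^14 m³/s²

Convert to SI: rₚ = 388.1 Mm = 3.881e+08 m; rₐ = 6.849 Gm = 6.849e+09 m.
Use the vis-viva equation v² = GM(2/r − 1/a) with a = (rₚ + rₐ)/2 = (3.881e+08 + 6.849e+09)/2 = 3.61855e+09 m.
vₚ = √(GM · (2/rₚ − 1/a)) = √(5.15e+14 · (2/3.881e+08 − 1/3.61855e+09)) m/s ≈ 1585 m/s = 1.585 km/s.
vₐ = √(GM · (2/rₐ − 1/a)) = √(5.15e+14 · (2/6.849e+09 − 1/3.61855e+09)) m/s ≈ 89.8 m/s = 89.8 m/s.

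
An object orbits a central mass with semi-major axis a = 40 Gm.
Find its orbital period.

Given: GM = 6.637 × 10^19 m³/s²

Convert to SI: a = 40 Gm = 4e+10 m.
Kepler's third law: T = 2π √(a³ / GM).
Substituting a = 4e+10 m and GM = 6.637e+19 m³/s²:
T = 2π √((4e+10)³ / 6.637e+19) s
T ≈ 6.17e+06 s = 71.41 days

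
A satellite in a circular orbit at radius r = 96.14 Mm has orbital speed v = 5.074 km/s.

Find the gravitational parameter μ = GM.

Convert to SI: r = 96.14 Mm = 9.614e+07 m; v = 5.074 km/s = 5074 m/s.
For a circular orbit v² = GM/r, so GM = v² · r.
GM = (5074)² · 9.614e+07 m³/s² ≈ 2.475e+15 m³/s² = 2.475 × 10^15 m³/s².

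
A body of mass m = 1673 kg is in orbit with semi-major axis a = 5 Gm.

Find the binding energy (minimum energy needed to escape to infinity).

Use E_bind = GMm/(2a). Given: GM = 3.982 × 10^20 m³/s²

Convert to SI: a = 5 Gm = 5e+09 m.
Total orbital energy is E = −GMm/(2a); binding energy is E_bind = −E = GMm/(2a).
E_bind = 3.982e+20 · 1673 / (2 · 5e+09) J ≈ 6.662e+13 J = 66.62 TJ.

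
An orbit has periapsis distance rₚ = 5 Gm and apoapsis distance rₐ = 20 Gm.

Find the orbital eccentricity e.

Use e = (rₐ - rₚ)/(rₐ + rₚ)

Convert to SI: rₚ = 5 Gm = 5e+09 m; rₐ = 20 Gm = 2e+10 m.
e = (rₐ − rₚ) / (rₐ + rₚ).
e = (2e+10 − 5e+09) / (2e+10 + 5e+09) = 1.5e+10 / 2.5e+10 ≈ 0.6.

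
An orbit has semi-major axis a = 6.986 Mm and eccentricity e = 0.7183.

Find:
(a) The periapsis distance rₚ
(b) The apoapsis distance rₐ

Convert to SI: a = 6.986 Mm = 6.986e+06 m.
(a) rₚ = a(1 − e) = 6.986e+06 · (1 − 0.7183) = 6.986e+06 · 0.2817 ≈ 1.968e+06 m = 1.968 Mm.
(b) rₐ = a(1 + e) = 6.986e+06 · (1 + 0.7183) = 6.986e+06 · 1.7183 ≈ 1.2e+07 m = 12 Mm.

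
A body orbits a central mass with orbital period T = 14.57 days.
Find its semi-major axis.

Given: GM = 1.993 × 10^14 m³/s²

Convert to SI: T = 14.57 days = 1.25885e+06 s.
Invert Kepler's third law: a = (GM · T² / (4π²))^(1/3).
Substituting T = 1.25885e+06 s and GM = 1.993e+14 m³/s²:
a = (1.993e+14 · (1.25885e+06)² / (4π²))^(1/3) m
a ≈ 2e+08 m = 200 Mm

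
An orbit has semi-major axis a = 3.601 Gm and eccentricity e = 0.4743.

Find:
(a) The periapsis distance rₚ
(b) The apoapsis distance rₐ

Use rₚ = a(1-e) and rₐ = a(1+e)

Convert to SI: a = 3.601 Gm = 3.601e+09 m.
(a) rₚ = a(1 − e) = 3.601e+09 · (1 − 0.4743) = 3.601e+09 · 0.5257 ≈ 1.893e+09 m = 1.893 Gm.
(b) rₐ = a(1 + e) = 3.601e+09 · (1 + 0.4743) = 3.601e+09 · 1.4743 ≈ 5.309e+09 m = 5.309 Gm.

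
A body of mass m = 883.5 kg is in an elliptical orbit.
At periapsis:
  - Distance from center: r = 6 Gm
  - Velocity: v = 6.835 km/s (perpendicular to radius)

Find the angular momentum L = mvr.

Convert to SI: r = 6 Gm = 6e+09 m; v = 6.835 km/s = 6835 m/s.
Since v is perpendicular to r, L = m · v · r.
L = 883.5 · 6835 · 6e+09 kg·m²/s ≈ 3.623e+16 kg·m²/s.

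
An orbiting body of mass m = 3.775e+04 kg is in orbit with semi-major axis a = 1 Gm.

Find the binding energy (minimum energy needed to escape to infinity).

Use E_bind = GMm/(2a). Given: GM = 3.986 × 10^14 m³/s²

Convert to SI: a = 1 Gm = 1e+09 m.
Total orbital energy is E = −GMm/(2a); binding energy is E_bind = −E = GMm/(2a).
E_bind = 3.986e+14 · 3.775e+04 / (2 · 1e+09) J ≈ 7.524e+09 J = 7.524 GJ.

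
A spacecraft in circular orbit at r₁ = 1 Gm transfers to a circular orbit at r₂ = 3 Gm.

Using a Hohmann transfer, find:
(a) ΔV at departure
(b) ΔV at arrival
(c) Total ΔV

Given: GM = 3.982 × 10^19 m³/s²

Convert to SI: r₁ = 1 Gm = 1e+09 m; r₂ = 3 Gm = 3e+09 m.
Transfer semi-major axis: a_t = (r₁ + r₂)/2 = (1e+09 + 3e+09)/2 = 2e+09 m.
Circular speeds: v₁ = √(GM/r₁) = 199549 m/s, v₂ = √(GM/r₂) = 115210 m/s.
Transfer speeds (vis-viva v² = GM(2/r − 1/a_t)): v₁ᵗ = 244397 m/s, v₂ᵗ = 81465.7 m/s.
(a) ΔV₁ = |v₁ᵗ − v₁| ≈ 4.485e+04 m/s = 44.85 km/s.
(b) ΔV₂ = |v₂ − v₂ᵗ| ≈ 3.374e+04 m/s = 33.74 km/s.
(c) ΔV_total = ΔV₁ + ΔV₂ ≈ 7.859e+04 m/s = 78.59 km/s.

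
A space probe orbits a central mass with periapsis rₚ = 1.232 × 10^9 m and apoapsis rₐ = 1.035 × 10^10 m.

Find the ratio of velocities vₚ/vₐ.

Conservation of angular momentum gives rₚvₚ = rₐvₐ, so vₚ/vₐ = rₐ/rₚ.
vₚ/vₐ = 1.035e+10 / 1.232e+09 ≈ 8.401.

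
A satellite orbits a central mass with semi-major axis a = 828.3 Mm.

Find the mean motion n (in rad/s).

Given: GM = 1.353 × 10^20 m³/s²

Convert to SI: a = 828.3 Mm = 8.283e+08 m.
n = √(GM / a³).
n = √(1.353e+20 / (8.283e+08)³) rad/s ≈ 0.0004879 rad/s.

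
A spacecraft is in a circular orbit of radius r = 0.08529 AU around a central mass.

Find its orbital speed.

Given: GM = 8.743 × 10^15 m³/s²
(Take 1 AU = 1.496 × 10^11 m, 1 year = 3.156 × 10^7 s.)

Convert to SI: r = 0.08529 AU = 1.27594e+10 m.
For a circular orbit, gravity supplies the centripetal force, so v = √(GM / r).
v = √(8.743e+15 / 1.27594e+10) m/s ≈ 827.8 m/s = 0.1746 AU/year.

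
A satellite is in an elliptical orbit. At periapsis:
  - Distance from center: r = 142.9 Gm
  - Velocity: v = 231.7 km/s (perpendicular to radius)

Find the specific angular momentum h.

Convert to SI: r = 142.9 Gm = 1.429e+11 m; v = 231.7 km/s = 231700 m/s.
With v perpendicular to r, h = r · v.
h = 1.429e+11 · 231700 m²/s ≈ 3.311e+16 m²/s.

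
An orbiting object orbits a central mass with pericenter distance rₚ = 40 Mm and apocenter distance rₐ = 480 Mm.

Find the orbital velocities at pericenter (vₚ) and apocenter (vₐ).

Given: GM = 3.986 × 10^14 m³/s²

Convert to SI: rₚ = 40 Mm = 4e+07 m; rₐ = 480 Mm = 4.8e+08 m.
Use the vis-viva equation v² = GM(2/r − 1/a) with a = (rₚ + rₐ)/2 = (4e+07 + 4.8e+08)/2 = 2.6e+08 m.
vₚ = √(GM · (2/rₚ − 1/a)) = √(3.986e+14 · (2/4e+07 − 1/2.6e+08)) m/s ≈ 4289 m/s = 4.289 km/s.
vₐ = √(GM · (2/rₐ − 1/a)) = √(3.986e+14 · (2/4.8e+08 − 1/2.6e+08)) m/s ≈ 357.4 m/s = 357.4 m/s.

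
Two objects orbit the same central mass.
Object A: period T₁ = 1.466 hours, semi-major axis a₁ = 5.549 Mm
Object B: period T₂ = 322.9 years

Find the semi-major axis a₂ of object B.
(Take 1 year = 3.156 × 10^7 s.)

Convert to SI: T₁ = 1.466 hours = 5277.6 s; a₁ = 5.549 Mm = 5.549e+06 m; T₂ = 322.9 years = 1.01907e+10 s.
Kepler's third law: (T₁/T₂)² = (a₁/a₂)³ ⇒ a₂ = a₁ · (T₂/T₁)^(2/3).
T₂/T₁ = 1.01907e+10 / 5277.6 = 1.93094e+06.
a₂ = 5.549e+06 · (1.93094e+06)^(2/3) m ≈ 8.605e+10 m = 86.05 Gm.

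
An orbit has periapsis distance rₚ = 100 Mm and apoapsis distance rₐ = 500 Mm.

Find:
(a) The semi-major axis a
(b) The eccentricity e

Convert to SI: rₚ = 100 Mm = 1e+08 m; rₐ = 500 Mm = 5e+08 m.
(a) a = (rₚ + rₐ) / 2 = (1e+08 + 5e+08) / 2 ≈ 3e+08 m = 300 Mm.
(b) e = (rₐ − rₚ) / (rₐ + rₚ) = (5e+08 − 1e+08) / (5e+08 + 1e+08) ≈ 0.6667.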